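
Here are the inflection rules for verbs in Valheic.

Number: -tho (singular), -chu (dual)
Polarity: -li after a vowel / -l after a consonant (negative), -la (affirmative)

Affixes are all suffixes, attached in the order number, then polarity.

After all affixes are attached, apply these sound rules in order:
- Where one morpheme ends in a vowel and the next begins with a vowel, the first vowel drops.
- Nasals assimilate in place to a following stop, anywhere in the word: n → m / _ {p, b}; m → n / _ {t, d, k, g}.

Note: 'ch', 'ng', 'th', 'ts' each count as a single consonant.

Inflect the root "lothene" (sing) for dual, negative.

Attach number dual -chu → lothenechu.
Attach polarity negative -li (after vowel 'u') → lothenechuli.
Vowel deletion: no change.
Nasal assimilation: no change.

lothenechuli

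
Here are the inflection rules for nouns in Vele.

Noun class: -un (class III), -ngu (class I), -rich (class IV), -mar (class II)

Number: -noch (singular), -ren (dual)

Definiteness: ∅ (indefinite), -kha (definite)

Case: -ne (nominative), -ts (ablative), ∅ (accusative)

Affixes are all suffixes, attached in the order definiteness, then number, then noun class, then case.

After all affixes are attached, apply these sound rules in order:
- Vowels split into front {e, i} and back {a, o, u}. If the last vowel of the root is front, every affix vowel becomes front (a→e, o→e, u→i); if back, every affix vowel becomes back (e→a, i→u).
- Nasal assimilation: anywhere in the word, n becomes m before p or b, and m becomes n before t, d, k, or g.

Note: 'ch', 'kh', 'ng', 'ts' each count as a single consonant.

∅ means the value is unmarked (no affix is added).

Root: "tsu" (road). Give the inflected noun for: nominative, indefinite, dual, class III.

definiteness = indefinite: zero marking, form stays tsu.
Attach number dual -ren → tsuren.
Attach noun class class III -un → tsurenun.
Attach case nominative -ne → tsurenunne.
Apply vowel harmony: tsurenunne → tsuranunna.
Nasal assimilation: no change.

tsuranunna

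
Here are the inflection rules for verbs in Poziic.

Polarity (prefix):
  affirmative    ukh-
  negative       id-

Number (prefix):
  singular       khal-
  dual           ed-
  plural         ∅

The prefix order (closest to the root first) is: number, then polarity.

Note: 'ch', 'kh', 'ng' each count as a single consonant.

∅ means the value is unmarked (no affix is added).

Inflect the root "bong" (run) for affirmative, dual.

ukhedbong

Attach number dual ed- → edbong.
Attach polarity affirmative ukh- → ukhedbong.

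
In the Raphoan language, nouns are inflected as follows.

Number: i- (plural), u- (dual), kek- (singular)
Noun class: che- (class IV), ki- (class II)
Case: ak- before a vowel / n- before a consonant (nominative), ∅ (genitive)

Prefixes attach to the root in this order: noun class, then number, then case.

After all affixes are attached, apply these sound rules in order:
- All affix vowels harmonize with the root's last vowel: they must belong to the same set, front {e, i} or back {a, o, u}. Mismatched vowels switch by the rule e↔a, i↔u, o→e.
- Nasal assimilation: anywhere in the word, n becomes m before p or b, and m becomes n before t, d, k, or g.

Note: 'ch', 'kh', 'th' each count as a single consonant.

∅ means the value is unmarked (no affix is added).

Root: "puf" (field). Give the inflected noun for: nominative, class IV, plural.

akuchapuf

Attach noun class class IV che- → chepuf.
Attach number plural i- → ichepuf.
Attach case nominative ak- (before vowel 'i') → akichepuf.
Apply vowel harmony: akichepuf → akuchapuf.
Nasal assimilation: no change.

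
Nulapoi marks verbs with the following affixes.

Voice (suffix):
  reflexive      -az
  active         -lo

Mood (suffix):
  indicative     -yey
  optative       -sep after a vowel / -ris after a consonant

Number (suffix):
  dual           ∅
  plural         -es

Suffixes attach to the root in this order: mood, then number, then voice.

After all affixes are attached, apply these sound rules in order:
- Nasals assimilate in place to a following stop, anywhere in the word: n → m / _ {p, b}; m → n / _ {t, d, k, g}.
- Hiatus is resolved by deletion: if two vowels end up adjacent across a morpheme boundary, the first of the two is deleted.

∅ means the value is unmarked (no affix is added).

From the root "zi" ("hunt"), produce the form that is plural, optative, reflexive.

Attach mood optative -sep (after vowel 'i') → zisep.
Attach number plural -es → zisepes.
Attach voice reflexive -az → zisepesaz.
Nasal assimilation: no change.
Vowel deletion: no change.

zisepesaz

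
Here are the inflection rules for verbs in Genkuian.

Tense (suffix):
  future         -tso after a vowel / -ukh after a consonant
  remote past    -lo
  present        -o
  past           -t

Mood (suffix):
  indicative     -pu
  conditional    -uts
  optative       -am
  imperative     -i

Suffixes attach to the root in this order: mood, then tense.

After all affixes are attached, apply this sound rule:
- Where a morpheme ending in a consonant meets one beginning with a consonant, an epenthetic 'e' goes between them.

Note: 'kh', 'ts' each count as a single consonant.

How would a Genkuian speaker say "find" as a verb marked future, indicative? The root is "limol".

Attach mood indicative -pu → limolpu.
Attach tense future -tso (after vowel 'u') → limolputso.
Apply epenthesis: limolputso → limoleputso.

limoleputso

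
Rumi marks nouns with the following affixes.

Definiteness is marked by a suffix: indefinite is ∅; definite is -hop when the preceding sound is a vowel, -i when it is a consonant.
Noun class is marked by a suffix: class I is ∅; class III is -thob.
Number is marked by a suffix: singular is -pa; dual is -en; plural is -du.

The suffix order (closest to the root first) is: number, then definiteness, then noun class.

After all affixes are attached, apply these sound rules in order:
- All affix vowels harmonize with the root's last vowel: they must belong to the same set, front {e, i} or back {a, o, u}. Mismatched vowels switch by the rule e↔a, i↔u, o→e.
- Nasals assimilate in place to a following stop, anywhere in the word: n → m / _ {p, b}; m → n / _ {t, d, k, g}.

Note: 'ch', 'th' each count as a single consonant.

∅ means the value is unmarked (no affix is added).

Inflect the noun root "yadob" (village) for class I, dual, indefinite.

Attach number dual -en → yadoben.
definiteness = indefinite: zero marking, form stays yadoben.
noun class = class I: zero marking, form stays yadoben.
Apply vowel harmony: yadoben → yadoban.
Nasal assimilation: no change.

yadoban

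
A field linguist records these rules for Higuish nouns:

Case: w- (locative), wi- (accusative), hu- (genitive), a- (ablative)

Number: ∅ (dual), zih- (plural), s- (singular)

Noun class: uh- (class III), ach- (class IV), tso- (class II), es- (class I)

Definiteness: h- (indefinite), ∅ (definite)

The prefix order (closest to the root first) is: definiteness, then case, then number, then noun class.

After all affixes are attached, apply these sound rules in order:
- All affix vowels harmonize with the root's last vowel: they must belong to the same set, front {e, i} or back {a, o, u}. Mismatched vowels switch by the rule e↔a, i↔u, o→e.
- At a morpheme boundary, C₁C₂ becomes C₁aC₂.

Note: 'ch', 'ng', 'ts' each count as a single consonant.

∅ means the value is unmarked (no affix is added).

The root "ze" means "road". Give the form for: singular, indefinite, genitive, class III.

Attach definiteness indefinite h- → hze.
Attach case genitive hu- → huhze.
Attach number singular s- → shuhze.
Attach noun class class III uh- → uhshuhze.
Apply vowel harmony: uhshuhze → ihshihze.
Apply epenthesis: ihshihze → ihasahihaze.

ihasahihaze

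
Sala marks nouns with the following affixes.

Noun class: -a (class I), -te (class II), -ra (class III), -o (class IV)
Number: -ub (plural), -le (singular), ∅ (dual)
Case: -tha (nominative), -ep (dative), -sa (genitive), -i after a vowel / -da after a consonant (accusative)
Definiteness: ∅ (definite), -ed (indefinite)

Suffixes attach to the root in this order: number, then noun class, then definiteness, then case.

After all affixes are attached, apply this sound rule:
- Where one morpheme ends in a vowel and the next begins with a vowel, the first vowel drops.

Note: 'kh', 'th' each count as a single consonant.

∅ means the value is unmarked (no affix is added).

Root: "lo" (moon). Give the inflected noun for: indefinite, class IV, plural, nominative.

lubedtha

Attach number plural -ub → loub.
Attach noun class class IV -o → loubo.
Attach definiteness indefinite -ed → louboed.
Attach case nominative -tha → louboedtha.
Apply vowel deletion: louboedtha → lubedtha.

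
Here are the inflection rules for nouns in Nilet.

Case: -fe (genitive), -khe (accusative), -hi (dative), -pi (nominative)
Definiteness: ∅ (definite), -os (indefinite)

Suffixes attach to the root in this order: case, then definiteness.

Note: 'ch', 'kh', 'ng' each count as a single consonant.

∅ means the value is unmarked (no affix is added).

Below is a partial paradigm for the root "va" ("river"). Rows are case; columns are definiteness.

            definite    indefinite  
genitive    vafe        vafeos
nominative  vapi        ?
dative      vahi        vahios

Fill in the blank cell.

Attach case nominative -pi → vapi.
Attach definiteness indefinite -os → vapios.

vapios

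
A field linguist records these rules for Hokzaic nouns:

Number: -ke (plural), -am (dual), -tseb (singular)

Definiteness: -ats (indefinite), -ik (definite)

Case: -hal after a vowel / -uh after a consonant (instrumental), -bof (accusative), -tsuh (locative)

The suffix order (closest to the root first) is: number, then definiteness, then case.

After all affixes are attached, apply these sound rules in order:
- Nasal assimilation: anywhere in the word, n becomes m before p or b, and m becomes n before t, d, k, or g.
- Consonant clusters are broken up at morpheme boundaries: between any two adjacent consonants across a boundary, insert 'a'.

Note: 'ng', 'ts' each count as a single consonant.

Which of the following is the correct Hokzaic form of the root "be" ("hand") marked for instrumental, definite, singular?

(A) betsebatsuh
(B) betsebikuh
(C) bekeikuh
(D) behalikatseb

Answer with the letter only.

Attach number singular -tseb → betseb.
Attach definiteness definite -ik → betsebik.
Attach case instrumental -uh (after consonant 'k') → betsebikuh.
Nasal assimilation: no change.
Epenthesis: no change.
So the correct form is betsebikuh, option (B).
(C) bekeikuh is wrong: it uses plural instead of singular for number.
(D) behalikatseb is wrong: it has the affixes in the wrong order.
(A) betsebatsuh is wrong: it uses indefinite instead of definite for definiteness.

B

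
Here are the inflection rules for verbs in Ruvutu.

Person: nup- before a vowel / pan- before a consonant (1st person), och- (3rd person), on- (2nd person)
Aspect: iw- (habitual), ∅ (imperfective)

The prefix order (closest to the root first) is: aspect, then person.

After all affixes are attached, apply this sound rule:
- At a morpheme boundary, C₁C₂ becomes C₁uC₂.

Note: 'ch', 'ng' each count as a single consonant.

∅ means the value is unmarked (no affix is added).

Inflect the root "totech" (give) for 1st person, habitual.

Attach aspect habitual iw- → iwtotech.
Attach person 1st person nup- (before vowel 'i') → nupiwtotech.
Apply epenthesis: nupiwtotech → nupiwutotech.

nupiwutotech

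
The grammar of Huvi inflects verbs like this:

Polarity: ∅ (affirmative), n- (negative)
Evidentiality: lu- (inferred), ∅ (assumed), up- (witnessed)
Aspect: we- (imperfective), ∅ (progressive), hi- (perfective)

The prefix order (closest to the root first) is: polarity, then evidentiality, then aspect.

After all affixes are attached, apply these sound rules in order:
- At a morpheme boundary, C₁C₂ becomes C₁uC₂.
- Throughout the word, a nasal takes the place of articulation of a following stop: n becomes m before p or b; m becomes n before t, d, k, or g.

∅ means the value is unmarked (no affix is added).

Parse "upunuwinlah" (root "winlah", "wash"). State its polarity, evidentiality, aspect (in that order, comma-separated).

Segment: up-n-winlah.
polarity: n- → negative.
evidentiality: up- → witnessed.
aspect: ∅ → progressive.

negative, witnessed, progressive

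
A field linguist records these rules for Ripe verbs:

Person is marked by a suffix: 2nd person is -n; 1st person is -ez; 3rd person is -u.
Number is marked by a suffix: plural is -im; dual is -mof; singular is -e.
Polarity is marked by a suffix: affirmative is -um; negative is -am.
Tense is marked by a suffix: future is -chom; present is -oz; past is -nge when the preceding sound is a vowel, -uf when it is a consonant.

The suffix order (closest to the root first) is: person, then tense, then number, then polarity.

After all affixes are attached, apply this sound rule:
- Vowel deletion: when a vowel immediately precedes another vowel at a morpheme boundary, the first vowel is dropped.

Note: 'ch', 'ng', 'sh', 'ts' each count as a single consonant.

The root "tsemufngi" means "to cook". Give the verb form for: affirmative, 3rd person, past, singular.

Attach person 3rd person -u → tsemufngiu.
Attach tense past -nge (after vowel 'u') → tsemufngiunge.
Attach number singular -e → tsemufngiungee.
Attach polarity affirmative -um → tsemufngiungeeum.
Apply vowel deletion: tsemufngiungeeum → tsemufngungum.

tsemufngungum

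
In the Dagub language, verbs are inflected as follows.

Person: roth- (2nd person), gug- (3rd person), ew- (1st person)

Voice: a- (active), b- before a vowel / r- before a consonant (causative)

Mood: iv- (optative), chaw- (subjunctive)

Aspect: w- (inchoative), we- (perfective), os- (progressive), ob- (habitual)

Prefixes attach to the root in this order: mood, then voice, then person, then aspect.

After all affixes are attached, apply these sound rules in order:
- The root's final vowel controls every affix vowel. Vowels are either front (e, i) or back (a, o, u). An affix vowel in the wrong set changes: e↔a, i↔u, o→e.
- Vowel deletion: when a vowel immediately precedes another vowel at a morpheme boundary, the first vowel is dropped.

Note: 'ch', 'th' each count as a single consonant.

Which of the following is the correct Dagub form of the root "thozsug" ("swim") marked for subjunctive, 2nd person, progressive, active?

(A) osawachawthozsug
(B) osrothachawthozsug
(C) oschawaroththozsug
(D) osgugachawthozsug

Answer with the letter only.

Attach mood subjunctive chaw- → chawthozsug.
Attach voice active a- → achawthozsug.
Attach person 2nd person roth- → rothachawthozsug.
Attach aspect progressive os- → osrothachawthozsug.
Vowel harmony: no change.
Vowel deletion: no change.
So the correct form is osrothachawthozsug, option (B).
(A) osawachawthozsug is wrong: it uses 1st person instead of 2nd person for person.
(C) oschawaroththozsug is wrong: it has the affixes in the wrong order.
(D) osgugachawthozsug is wrong: it uses 3rd person instead of 2nd person for person.

B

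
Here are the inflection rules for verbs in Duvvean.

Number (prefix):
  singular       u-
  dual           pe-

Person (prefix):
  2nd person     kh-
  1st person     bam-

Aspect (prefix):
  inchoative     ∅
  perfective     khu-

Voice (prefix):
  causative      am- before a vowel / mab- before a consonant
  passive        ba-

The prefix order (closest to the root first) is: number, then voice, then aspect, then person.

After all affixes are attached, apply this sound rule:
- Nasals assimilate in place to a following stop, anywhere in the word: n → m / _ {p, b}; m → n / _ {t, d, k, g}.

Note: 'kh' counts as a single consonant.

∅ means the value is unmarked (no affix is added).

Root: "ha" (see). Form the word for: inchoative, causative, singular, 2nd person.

Attach number singular u- → uha.
Attach voice causative am- (before vowel 'u') → amuha.
aspect = inchoative: zero marking, form stays amuha.
Attach person 2nd person kh- → khamuha.
Nasal assimilation: no change.

khamuha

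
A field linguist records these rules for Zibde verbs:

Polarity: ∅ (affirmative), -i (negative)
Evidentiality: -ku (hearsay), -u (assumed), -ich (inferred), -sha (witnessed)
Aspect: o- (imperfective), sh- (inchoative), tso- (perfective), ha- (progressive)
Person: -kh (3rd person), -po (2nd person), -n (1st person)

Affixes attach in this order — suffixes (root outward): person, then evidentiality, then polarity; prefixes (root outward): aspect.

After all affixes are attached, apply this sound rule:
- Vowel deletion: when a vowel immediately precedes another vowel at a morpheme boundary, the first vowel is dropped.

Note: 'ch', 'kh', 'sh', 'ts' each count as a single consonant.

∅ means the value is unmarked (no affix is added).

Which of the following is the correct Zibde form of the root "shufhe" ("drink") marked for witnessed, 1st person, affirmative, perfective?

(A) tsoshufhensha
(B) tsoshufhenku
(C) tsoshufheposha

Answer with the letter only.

Attach person 1st person -n → shufhen.
Attach evidentiality witnessed -sha → shufhensha.
polarity = affirmative: zero marking, form stays shufhensha.
Attach aspect perfective tso- → tsoshufhensha.
Vowel deletion: no change.
So the correct form is tsoshufhensha, option (A).
(C) tsoshufheposha is wrong: it uses 2nd person instead of 1st person for person.
(B) tsoshufhenku is wrong: it uses hearsay instead of witnessed for evidentiality.

A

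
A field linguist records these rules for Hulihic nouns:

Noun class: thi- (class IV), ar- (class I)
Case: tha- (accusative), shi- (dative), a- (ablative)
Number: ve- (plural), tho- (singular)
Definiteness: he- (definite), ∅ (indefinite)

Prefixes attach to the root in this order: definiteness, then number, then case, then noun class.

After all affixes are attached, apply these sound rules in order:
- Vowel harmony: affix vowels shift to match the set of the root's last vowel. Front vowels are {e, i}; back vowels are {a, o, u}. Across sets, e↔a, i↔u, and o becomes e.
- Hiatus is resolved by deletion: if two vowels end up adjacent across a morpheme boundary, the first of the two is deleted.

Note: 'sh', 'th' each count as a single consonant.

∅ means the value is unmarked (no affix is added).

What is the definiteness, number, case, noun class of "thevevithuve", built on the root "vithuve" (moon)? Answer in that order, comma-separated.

Segment: thi-a-ve-vithuve.
definiteness: ∅ → indefinite.
number: ve- → plural.
case: a- → ablative.
noun class: thi- → class IV.

indefinite, plural, ablative, class IV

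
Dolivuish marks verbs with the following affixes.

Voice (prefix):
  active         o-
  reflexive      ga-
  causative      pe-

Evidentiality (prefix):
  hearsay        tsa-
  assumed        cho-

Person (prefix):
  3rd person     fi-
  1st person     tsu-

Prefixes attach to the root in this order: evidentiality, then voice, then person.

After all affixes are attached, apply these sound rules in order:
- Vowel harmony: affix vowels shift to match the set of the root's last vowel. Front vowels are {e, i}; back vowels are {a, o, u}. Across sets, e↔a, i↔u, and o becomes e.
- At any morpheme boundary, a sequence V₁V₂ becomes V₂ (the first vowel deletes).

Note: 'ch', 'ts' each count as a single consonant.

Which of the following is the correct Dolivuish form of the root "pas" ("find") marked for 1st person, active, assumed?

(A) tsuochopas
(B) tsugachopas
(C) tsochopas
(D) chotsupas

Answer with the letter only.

Attach evidentiality assumed cho- → chopas.
Attach voice active o- → ochopas.
Attach person 1st person tsu- → tsuochopas.
Vowel harmony: no change.
Apply vowel deletion: tsuochopas → tsochopas.
So the correct form is tsochopas, option (C).
(A) tsuochopas is wrong: it fails to apply the sound rule(s).
(D) chotsupas is wrong: it has the affixes in the wrong order.
(B) tsugachopas is wrong: it uses reflexive instead of active for voice.

C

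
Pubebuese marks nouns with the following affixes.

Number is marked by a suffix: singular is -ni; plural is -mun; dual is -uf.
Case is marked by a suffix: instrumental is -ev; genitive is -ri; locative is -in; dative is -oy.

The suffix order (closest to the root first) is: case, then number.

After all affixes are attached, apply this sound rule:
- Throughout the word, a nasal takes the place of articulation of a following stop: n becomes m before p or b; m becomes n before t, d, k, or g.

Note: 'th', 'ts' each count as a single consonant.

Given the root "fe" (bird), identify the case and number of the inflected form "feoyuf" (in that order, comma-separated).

Segment: fe-oy-uf.
case: -oy → dative.
number: -uf → dual.

dative, dual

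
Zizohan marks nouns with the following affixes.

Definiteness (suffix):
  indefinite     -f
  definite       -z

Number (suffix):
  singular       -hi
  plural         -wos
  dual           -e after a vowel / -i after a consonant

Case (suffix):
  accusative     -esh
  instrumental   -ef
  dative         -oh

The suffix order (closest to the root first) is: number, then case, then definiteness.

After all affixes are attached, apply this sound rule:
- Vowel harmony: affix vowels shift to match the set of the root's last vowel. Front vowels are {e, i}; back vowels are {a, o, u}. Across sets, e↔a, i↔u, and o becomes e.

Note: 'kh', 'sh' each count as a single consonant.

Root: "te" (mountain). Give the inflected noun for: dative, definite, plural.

tewesehz

Attach number plural -wos → tewos.
Attach case dative -oh → tewosoh.
Attach definiteness definite -z → tewosohz.
Apply vowel harmony: tewosohz → tewesehz.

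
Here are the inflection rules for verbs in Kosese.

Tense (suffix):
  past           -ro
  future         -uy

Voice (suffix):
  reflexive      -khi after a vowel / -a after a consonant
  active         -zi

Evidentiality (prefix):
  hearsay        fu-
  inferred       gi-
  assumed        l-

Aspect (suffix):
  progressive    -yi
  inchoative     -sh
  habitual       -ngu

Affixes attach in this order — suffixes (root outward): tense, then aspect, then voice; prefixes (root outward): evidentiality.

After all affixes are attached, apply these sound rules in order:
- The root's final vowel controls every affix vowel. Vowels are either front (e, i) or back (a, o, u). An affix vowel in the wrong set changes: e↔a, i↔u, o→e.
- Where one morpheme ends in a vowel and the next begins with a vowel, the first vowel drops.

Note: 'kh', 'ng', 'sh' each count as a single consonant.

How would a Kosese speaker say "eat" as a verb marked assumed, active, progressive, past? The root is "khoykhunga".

Attach tense past -ro → khoykhungaro.
Attach aspect progressive -yi → khoykhungaroyi.
Attach voice active -zi → khoykhungaroyizi.
Attach evidentiality assumed l- → lkhoykhungaroyizi.
Apply vowel harmony: lkhoykhungaroyizi → lkhoykhungaroyuzu.
Vowel deletion: no change.

lkhoykhungaroyuzu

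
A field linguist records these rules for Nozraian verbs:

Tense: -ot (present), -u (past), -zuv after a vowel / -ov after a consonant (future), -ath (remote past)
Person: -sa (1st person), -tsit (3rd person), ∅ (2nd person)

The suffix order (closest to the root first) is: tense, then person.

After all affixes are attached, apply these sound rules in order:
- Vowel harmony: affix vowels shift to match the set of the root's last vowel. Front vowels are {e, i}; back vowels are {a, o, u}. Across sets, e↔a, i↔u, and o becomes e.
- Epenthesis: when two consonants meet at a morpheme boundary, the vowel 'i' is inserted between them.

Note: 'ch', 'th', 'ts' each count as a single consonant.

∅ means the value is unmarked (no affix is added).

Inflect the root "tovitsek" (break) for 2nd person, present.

Attach tense present -ot → tovitsekot.
person = 2nd person: zero marking, form stays tovitsekot.
Apply vowel harmony: tovitsekot → tovitseket.
Epenthesis: no change.

tovitseket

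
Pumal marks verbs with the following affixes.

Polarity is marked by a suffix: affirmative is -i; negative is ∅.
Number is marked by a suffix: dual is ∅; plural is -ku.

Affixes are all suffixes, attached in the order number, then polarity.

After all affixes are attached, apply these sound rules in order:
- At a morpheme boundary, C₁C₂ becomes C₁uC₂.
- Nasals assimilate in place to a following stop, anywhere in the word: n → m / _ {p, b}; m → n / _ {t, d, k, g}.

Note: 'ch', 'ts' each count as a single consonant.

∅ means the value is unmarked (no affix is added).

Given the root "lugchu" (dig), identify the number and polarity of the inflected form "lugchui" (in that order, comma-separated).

Segment: lugchu-i.
number: ∅ → dual.
polarity: -i → affirmative.

dual, affirmative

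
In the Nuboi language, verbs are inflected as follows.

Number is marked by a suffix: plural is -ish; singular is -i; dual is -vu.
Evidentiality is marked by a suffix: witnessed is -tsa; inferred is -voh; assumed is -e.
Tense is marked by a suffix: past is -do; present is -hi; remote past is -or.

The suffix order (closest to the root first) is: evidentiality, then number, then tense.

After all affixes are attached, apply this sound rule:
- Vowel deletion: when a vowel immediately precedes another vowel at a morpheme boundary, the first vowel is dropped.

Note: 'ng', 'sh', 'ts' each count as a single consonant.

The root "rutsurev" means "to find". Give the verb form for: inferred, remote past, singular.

rutsurevvohor

Attach evidentiality inferred -voh → rutsurevvoh.
Attach number singular -i → rutsurevvohi.
Attach tense remote past -or → rutsurevvohior.
Apply vowel deletion: rutsurevvohior → rutsurevvohor.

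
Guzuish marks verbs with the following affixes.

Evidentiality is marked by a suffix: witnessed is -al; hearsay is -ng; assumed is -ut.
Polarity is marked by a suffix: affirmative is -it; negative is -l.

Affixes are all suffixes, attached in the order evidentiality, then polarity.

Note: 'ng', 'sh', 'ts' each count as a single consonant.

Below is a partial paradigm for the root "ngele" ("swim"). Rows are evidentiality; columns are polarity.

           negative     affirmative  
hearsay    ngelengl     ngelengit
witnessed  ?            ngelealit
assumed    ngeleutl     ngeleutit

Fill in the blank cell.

Attach evidentiality witnessed -al → ngeleal.
Attach polarity negative -l → ngeleall.

ngeleall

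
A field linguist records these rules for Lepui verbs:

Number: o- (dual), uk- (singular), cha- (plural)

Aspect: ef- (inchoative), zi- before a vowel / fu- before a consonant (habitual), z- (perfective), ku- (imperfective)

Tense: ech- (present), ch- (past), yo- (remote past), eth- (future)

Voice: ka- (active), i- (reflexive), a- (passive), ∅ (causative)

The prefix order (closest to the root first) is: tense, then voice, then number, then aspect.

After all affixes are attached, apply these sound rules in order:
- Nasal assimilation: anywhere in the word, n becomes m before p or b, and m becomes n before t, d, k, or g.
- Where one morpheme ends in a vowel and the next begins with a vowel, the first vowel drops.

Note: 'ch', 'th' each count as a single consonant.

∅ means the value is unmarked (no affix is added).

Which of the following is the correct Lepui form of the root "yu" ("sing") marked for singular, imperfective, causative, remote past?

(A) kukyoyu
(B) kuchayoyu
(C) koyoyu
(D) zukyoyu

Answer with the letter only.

Attach tense remote past yo- → yoyu.
voice = causative: zero marking, form stays yoyu.
Attach number singular uk- → ukyoyu.
Attach aspect imperfective ku- → kuukyoyu.
Nasal assimilation: no change.
Apply vowel deletion: kuukyoyu → kukyoyu.
So the correct form is kukyoyu, option (A).
(B) kuchayoyu is wrong: it uses plural instead of singular for number.
(D) zukyoyu is wrong: it uses habitual instead of imperfective for aspect.
(C) koyoyu is wrong: it uses dual instead of singular for number.

A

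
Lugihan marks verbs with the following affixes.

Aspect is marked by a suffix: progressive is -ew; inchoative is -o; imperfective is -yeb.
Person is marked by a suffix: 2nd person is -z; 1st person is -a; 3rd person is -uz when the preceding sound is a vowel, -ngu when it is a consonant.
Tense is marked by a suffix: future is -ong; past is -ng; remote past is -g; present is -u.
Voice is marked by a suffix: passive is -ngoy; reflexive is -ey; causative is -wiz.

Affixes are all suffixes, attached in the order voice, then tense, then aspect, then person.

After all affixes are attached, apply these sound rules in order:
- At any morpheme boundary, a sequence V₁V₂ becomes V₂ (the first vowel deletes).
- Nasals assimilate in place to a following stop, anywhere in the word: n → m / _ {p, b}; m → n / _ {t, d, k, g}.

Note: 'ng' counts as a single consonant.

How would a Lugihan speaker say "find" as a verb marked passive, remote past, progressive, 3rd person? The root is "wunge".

wungengoygewngu

Attach voice passive -ngoy → wungengoy.
Attach tense remote past -g → wungengoyg.
Attach aspect progressive -ew → wungengoygew.
Attach person 3rd person -ngu (after consonant 'w') → wungengoygewngu.
Vowel deletion: no change.
Nasal assimilation: no change.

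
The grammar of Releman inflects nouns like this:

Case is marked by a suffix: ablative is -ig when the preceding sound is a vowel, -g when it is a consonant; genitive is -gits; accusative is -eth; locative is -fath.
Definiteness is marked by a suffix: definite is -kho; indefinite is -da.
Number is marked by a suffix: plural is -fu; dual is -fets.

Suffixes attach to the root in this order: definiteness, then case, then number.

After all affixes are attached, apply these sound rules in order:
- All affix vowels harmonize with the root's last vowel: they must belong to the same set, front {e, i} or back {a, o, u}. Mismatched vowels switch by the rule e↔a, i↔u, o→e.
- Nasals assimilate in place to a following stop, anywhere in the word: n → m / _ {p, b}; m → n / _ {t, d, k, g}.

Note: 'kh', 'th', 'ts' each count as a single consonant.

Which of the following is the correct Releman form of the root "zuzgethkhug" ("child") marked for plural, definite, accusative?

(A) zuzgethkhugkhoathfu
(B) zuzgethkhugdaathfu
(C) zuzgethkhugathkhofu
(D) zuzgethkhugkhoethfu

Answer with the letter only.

A

Attach definiteness definite -kho → zuzgethkhugkho.
Attach case accusative -eth → zuzgethkhugkhoeth.
Attach number plural -fu → zuzgethkhugkhoethfu.
Apply vowel harmony: zuzgethkhugkhoethfu → zuzgethkhugkhoathfu.
Nasal assimilation: no change.
So the correct form is zuzgethkhugkhoathfu, option (A).
(C) zuzgethkhugathkhofu is wrong: it has the affixes in the wrong order.
(D) zuzgethkhugkhoethfu is wrong: it fails to apply the sound rule(s).
(B) zuzgethkhugdaathfu is wrong: it uses indefinite instead of definite for definiteness.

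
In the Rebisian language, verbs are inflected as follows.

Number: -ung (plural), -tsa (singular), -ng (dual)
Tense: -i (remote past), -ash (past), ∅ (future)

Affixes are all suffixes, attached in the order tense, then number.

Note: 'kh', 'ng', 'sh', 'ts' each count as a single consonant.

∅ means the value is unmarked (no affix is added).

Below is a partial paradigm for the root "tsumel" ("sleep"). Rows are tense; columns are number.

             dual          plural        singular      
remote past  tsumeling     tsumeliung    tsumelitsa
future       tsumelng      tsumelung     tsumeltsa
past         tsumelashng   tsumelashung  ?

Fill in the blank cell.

tsumelashtsa

Attach tense past -ash → tsumelash.
Attach number singular -tsa → tsumelashtsa.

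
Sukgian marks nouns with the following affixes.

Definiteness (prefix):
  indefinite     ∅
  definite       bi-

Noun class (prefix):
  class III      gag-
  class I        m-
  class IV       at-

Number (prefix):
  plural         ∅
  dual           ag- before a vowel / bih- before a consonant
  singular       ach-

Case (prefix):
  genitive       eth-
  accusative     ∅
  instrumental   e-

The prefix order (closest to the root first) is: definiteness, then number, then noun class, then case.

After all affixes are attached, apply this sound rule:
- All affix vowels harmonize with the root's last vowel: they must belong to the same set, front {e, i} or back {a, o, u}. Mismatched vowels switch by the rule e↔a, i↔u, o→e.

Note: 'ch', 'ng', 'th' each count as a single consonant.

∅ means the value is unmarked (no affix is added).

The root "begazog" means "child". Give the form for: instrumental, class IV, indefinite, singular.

aatachbegazog

definiteness = indefinite: zero marking, form stays begazog.
Attach number singular ach- → achbegazog.
Attach noun class class IV at- → atachbegazog.
Attach case instrumental e- → eatachbegazog.
Apply vowel harmony: eatachbegazog → aatachbegazog.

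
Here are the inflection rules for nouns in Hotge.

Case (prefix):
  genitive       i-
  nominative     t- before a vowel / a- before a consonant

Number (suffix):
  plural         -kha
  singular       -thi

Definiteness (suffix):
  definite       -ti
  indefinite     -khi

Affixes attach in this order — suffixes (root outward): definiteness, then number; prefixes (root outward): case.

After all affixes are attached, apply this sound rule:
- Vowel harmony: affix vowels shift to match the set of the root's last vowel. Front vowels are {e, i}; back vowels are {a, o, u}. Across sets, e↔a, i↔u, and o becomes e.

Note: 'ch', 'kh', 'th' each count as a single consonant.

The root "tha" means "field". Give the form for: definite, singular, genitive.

uthatuthu

Attach definiteness definite -ti → thati.
Attach case genitive i- → ithati.
Attach number singular -thi → ithatithi.
Apply vowel harmony: ithatithi → uthatuthu.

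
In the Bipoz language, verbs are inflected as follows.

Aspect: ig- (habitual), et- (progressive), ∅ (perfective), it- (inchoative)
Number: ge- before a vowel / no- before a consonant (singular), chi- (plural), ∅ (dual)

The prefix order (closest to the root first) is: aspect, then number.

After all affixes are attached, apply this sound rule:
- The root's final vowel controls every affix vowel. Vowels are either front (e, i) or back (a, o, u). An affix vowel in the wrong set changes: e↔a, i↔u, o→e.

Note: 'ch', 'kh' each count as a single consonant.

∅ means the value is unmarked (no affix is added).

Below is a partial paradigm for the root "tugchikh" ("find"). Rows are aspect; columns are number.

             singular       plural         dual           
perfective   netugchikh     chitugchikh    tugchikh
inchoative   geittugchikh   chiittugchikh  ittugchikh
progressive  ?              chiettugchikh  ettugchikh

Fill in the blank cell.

geettugchikh

Attach aspect progressive et- → ettugchikh.
Attach number singular ge- (before vowel 'e') → geettugchikh.
Vowel harmony: no change.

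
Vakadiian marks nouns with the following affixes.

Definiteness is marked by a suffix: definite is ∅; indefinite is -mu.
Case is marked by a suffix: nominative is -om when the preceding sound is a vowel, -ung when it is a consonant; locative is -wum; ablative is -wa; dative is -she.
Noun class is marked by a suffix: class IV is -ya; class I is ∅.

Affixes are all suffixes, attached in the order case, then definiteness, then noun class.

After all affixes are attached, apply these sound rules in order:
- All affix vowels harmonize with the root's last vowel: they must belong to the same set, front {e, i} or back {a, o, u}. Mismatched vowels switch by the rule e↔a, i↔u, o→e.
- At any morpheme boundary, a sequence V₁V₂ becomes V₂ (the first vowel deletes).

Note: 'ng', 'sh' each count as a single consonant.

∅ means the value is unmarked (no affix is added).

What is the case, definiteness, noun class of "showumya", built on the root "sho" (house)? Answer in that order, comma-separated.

Segment: sho-wum-ya.
case: -wum → locative.
definiteness: ∅ → definite.
noun class: -ya → class IV.

locative, definite, class IV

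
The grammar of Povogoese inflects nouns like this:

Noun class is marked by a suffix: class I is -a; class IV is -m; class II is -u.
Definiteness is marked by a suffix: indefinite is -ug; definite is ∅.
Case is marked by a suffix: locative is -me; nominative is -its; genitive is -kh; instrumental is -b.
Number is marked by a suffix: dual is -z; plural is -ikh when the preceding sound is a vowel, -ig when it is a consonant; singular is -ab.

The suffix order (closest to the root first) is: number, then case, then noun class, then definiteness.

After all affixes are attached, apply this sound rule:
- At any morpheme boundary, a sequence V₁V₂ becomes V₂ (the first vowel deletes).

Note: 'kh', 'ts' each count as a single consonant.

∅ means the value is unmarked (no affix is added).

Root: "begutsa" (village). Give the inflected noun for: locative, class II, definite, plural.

begutsikhmu

Attach number plural -ikh (after vowel 'a') → begutsaikh.
Attach case locative -me → begutsaikhme.
Attach noun class class II -u → begutsaikhmeu.
definiteness = definite: zero marking, form stays begutsaikhmeu.
Apply vowel deletion: begutsaikhmeu → begutsikhmu.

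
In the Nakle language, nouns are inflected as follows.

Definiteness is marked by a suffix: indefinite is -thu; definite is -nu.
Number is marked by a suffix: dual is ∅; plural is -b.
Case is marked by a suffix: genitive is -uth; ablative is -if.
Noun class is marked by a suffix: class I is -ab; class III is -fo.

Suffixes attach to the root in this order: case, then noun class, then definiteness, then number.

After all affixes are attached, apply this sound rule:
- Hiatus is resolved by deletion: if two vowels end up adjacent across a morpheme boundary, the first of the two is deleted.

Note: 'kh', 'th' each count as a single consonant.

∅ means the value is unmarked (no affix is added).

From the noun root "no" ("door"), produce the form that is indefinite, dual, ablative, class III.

Attach case ablative -if → noif.
Attach noun class class III -fo → noiffo.
Attach definiteness indefinite -thu → noiffothu.
number = dual: zero marking, form stays noiffothu.
Apply vowel deletion: noiffothu → niffothu.

niffothu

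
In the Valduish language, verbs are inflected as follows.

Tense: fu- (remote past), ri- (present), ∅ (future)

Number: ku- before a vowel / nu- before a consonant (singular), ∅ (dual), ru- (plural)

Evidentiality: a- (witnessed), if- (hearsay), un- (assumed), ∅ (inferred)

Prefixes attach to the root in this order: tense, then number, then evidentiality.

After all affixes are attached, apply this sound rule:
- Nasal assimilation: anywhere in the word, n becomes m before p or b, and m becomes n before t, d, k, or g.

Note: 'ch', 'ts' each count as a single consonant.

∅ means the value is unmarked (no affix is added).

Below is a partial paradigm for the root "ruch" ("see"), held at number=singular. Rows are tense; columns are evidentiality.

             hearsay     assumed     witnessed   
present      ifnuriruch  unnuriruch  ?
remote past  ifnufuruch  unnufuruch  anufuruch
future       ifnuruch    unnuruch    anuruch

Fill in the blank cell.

Attach tense present ri- → riruch.
Attach number singular nu- (before consonant 'r') → nuriruch.
Attach evidentiality witnessed a- → anuriruch.
Nasal assimilation: no change.

anuriruch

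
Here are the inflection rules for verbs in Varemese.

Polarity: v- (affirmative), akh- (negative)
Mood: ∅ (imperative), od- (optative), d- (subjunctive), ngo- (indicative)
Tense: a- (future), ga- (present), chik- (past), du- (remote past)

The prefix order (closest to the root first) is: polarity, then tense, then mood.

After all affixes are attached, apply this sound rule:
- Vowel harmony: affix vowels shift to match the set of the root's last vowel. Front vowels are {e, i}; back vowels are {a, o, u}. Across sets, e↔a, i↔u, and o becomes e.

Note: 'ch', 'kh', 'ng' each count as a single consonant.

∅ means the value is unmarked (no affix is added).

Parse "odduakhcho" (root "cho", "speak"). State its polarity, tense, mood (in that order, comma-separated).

Segment: od-du-akh-cho.
polarity: akh- → negative.
tense: du- → remote past.
mood: od- → optative.

negative, remote past, optative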